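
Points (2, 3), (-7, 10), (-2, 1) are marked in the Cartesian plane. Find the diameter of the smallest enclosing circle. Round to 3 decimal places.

Call the three points A, B, C in the order given.
Side lengths²: AB² = 130, AC² = 20, BC² = 106.
Since AB² = 130 ≥ 106 + 20 = 126, the angle opposite AB is not acute, so the smallest enclosing circle has AB as diameter.
Centre = midpoint of AB = (-2.5, 6.5), r² = 130/4 = 32.5.
Diameter = 2r = 2√(32.5) ≈ 11.402.

11.402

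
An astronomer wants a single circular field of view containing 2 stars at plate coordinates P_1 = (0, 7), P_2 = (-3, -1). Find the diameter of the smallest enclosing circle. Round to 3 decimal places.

8.544

The smallest circle enclosing two points has them as diameter endpoints.
Centre = midpoint = (-1.5, 3); r² = |P_1P_2|²/4 = 73/4 = 18.25.
Diameter = 2r = 2√(18.25) ≈ 8.544.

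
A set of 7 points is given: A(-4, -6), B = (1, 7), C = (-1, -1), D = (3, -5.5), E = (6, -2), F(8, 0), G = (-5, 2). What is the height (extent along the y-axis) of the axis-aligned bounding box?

max y = 7, min y = -6, so height = 13.

13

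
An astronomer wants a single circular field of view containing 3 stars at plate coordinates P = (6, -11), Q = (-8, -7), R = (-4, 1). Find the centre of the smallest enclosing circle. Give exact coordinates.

(-0.125, -5.9375)

Side lengths²: PQ² = 212, PR² = 244, QR² = 80.
Since PR² = 244 < 212 + 80 = 292, the triangle is acute, so the smallest enclosing circle is the circumcircle.
Circumcentre = (-0.125, -5.9375), r² = 63.14453125.
Centre = (-0.125, -5.9375).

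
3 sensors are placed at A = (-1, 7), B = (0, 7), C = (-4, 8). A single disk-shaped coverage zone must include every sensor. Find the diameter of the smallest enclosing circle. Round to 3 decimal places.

4.123

Side lengths²: AB² = 1, AC² = 10, BC² = 17.
Since BC² = 17 ≥ 10 + 1 = 11, the angle opposite BC is not acute, so the smallest enclosing circle has BC as diameter.
Centre = midpoint of BC = (-2, 7.5), r² = 17/4 = 4.25.
Diameter = 2r = 2√(4.25) ≈ 4.123.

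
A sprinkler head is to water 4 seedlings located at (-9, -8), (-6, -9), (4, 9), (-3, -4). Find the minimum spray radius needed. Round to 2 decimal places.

10.70

The minimum enclosing circle of a finite set is fixed by two of the points (as a diameter) or three (as a circumcircle).
The farthest pair is (-9, -8)–(4, 9) with squared distance 458. The circle on this segment as diameter has centre (-2.5, 0.5) and r² = 458/4 = 114.5.
Check (-6, -9): distance² to centre = 102.5 ≤ 114.5, so it lies inside.
All remaining points lie in this disk, and no smaller disk contains both endpoints, so this is the minimum enclosing circle.
r = √(114.5) ≈ 10.70.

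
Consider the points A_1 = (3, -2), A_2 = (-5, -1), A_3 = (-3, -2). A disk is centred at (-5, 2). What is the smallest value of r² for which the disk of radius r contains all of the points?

The required radius is the distance from (-5, 2) to the farthest point.
Squared distances: 80, 9, 20.
Maximum is 80, attained at A_1.

80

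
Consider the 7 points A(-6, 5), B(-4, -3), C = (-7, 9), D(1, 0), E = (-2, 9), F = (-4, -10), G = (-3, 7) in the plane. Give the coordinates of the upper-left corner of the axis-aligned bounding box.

(-7, 9)

x-range [-7, 1], y-range [-10, 9].
The upper-left corner is (-7, 9).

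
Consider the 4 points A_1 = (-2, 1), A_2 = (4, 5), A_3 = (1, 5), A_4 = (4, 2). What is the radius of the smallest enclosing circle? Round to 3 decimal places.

The minimum enclosing circle of a finite set is fixed by two of the points (as a diameter) or three (as a circumcircle).
The farthest pair is A_1–A_2 with squared distance 52. The circle on this segment as diameter has centre (1, 3) and r² = 52/4 = 13.
Check A_3: distance² to centre = 4 ≤ 13, so it lies inside.
All remaining points lie in this disk, and no smaller disk contains both endpoints, so this is the minimum enclosing circle.
r = √13 ≈ 3.606.

3.606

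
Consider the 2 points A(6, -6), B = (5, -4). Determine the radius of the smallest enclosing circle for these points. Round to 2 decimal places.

1.12

The smallest circle enclosing two points has them as diameter endpoints.
Centre = midpoint = (5.5, -5); r² = |AB|²/4 = 5/4 = 1.25.
r = √(1.25) ≈ 1.12.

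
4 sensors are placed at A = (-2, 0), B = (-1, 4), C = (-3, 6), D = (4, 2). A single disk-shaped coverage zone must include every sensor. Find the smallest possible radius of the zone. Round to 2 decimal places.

A smallest enclosing disk is always determined by at most three of the input points on its boundary.
The minimum enclosing circle is determined by three boundary points: A, C, D.
Their circumcentre is (7/38, 131/38) with r² = 12025/722.
The farthest remaining point B is at distance² 1233/722 ≤ 12025/722.
r = √(12025/722) ≈ 4.08.

4.08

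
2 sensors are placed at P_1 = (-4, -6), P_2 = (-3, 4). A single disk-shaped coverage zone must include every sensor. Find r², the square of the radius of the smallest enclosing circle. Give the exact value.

The smallest circle enclosing two points has them as diameter endpoints.
Centre = midpoint = (-3.5, -1); r² = |P_1P_2|²/4 = 101/4 = 25.25.

25.25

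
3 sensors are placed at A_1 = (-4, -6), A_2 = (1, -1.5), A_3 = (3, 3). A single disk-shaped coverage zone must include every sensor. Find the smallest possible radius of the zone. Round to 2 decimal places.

5.70

Side lengths²: A_1A_2² = 45.25, A_1A_3² = 130, A_2A_3² = 24.25.
Since A_1A_3² = 130 ≥ 45.25 + 24.25 = 69.5, the angle opposite A_1A_3 is not acute, so the smallest enclosing circle has A_1A_3 as diameter.
Centre = midpoint of A_1A_3 = (-0.5, -1.5), r² = 130/4 = 32.5.
r = √(32.5) ≈ 5.70.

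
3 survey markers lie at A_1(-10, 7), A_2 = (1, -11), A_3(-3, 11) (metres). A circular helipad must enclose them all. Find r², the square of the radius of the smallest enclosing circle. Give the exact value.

Side lengths²: A_1A_2² = 445, A_1A_3² = 65, A_2A_3² = 500.
Since A_2A_3² = 500 < 445 + 65 = 510, the triangle is acute, so the smallest enclosing circle is the circumcircle.
Circumcentre = (-45/34, -1/17), r² = 144625/1156.

144625/1156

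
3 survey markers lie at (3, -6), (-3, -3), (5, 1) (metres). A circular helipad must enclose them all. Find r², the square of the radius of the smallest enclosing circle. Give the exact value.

Call the three points A, B, C in the order given.
Side lengths²: AB² = 45, AC² = 53, BC² = 80.
Since BC² = 80 < 53 + 45 = 98, the triangle is acute, so the smallest enclosing circle is the circumcircle.
Circumcentre = (1.375, -1.75), r² = 20.703125.

20.703125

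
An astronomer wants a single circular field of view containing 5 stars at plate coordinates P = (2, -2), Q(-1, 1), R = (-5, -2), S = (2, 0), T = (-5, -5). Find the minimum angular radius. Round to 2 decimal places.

4.30

By Welzl's lemma the MEC is supported by two points (diametrically opposite) or three points (on a circumcircle).
The farthest pair is S–T with squared distance 74. The circle on this segment as diameter has centre (-1.5, -2.5) and r² = 74/4 = 18.5.
Check P: distance² to centre = 12.5 ≤ 18.5, so it lies inside.
All remaining points lie in this disk, and no smaller disk contains both endpoints, so this is the minimum enclosing circle.
r = √(18.5) ≈ 4.30.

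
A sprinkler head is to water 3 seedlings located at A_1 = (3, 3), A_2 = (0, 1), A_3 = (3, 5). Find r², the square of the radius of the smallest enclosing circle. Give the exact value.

6.25

Side lengths²: A_1A_2² = 13, A_1A_3² = 4, A_2A_3² = 25.
Since A_2A_3² = 25 ≥ 13 + 4 = 17, the angle opposite A_2A_3 is not acute, so the smallest enclosing circle has A_2A_3 as diameter.
Centre = midpoint of A_2A_3 = (1.5, 3), r² = 25/4 = 6.25.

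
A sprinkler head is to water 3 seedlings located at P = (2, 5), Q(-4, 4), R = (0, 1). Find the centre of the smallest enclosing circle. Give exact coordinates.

(-10/11, 87/22)

Side lengths²: PQ² = 37, PR² = 20, QR² = 25.
Since PQ² = 37 < 25 + 20 = 45, the triangle is acute, so the smallest enclosing circle is the circumcircle.
Circumcentre = (-10/11, 87/22), r² = 4625/484.
Centre = (-10/11, 87/22).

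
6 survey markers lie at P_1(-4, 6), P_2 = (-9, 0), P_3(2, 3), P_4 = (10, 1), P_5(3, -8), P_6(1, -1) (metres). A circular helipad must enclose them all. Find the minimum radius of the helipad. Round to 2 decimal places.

By Welzl's lemma the MEC is supported by two points (diametrically opposite) or three points (on a circumcircle).
The farthest pair is P_2–P_4 with squared distance 362. The circle on this segment as diameter has centre (0.5, 0.5) and r² = 362/4 = 90.5.
Check P_1: distance² to centre = 50.5 ≤ 90.5, so it lies inside.
All remaining points lie in this disk, and no smaller disk contains both endpoints, so this is the minimum enclosing circle.
r = √(90.5) ≈ 9.51.

9.51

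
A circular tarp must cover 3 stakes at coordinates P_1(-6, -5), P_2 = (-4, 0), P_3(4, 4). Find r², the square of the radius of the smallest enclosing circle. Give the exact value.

45.25

Side lengths²: P_1P_2² = 29, P_1P_3² = 181, P_2P_3² = 80.
Since P_1P_3² = 181 ≥ 80 + 29 = 109, the angle opposite P_1P_3 is not acute, so the smallest enclosing circle has P_1P_3 as diameter.
Centre = midpoint of P_1P_3 = (-1, -0.5), r² = 181/4 = 45.25.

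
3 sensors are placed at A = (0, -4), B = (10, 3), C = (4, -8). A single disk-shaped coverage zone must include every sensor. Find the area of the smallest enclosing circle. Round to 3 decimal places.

Side lengths²: AB² = 149, AC² = 32, BC² = 157.
Since BC² = 157 < 149 + 32 = 181, the triangle is acute, so the smallest enclosing circle is the circumcircle.
Circumcentre = (205/34, -67/34), r² = 23393/578.
Area = π·r² = π·23393/578 ≈ 127.148.

127.148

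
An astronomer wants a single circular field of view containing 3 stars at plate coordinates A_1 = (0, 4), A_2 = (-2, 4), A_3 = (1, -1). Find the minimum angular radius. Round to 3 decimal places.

Side lengths²: A_1A_2² = 4, A_1A_3² = 26, A_2A_3² = 34.
Since A_2A_3² = 34 ≥ 26 + 4 = 30, the angle opposite A_2A_3 is not acute, so the smallest enclosing circle has A_2A_3 as diameter.
Centre = midpoint of A_2A_3 = (-0.5, 1.5), r² = 34/4 = 8.5.
r = √(8.5) ≈ 2.915.

2.915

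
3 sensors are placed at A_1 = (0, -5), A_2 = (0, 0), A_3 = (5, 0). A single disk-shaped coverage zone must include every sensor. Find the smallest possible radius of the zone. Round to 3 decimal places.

Side lengths²: A_1A_2² = 25, A_1A_3² = 50, A_2A_3² = 25.
Since A_1A_3² = 50 ≥ 25 + 25 = 50, the angle opposite A_1A_3 is not acute, so the smallest enclosing circle has A_1A_3 as diameter.
Centre = midpoint of A_1A_3 = (2.5, -2.5), r² = 50/4 = 12.5.
r = √(12.5) ≈ 3.536.

3.536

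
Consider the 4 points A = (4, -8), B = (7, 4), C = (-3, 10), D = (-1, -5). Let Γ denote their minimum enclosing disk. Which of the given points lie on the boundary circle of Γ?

A smallest enclosing disk is always determined by at most three of the input points on its boundary.
The farthest pair is A–C with squared distance 373. The circle on this segment as diameter has centre (0.5, 1) and r² = 373/4 = 93.25.
Check B: distance² to centre = 51.25 ≤ 93.25, so it lies inside.
All remaining points lie in this disk, and no smaller disk contains both endpoints, so this is the minimum enclosing circle.
The points at distance exactly r from the centre are A, C — 2 points.

A, C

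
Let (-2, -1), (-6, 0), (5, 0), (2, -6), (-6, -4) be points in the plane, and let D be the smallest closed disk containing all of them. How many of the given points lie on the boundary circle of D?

By Welzl's lemma the MEC is supported by two points (diametrically opposite) or three points (on a circumcircle).
The farthest pair is (5, 0)–(-6, -4) with squared distance 137. The circle on this segment as diameter has centre (-0.5, -2) and r² = 137/4 = 34.25.
Check (-2, -1): distance² to centre = 3.25 ≤ 34.25, so it lies inside.
All remaining points lie in this disk, and no smaller disk contains both endpoints, so this is the minimum enclosing circle.
The points at distance exactly r from the centre are (-6, 0), (5, 0), (-6, -4) — 3 points.

3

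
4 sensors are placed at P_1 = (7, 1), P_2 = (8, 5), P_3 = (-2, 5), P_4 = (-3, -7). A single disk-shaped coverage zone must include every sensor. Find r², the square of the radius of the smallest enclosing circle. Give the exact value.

66.25

The minimum enclosing circle of a finite set is fixed by two of the points (as a diameter) or three (as a circumcircle).
The farthest pair is P_2–P_4 with squared distance 265. The circle on this segment as diameter has centre (2.5, -1) and r² = 265/4 = 66.25.
Check P_1: distance² to centre = 24.25 ≤ 66.25, so it lies inside.
All remaining points lie in this disk, and no smaller disk contains both endpoints, so this is the minimum enclosing circle.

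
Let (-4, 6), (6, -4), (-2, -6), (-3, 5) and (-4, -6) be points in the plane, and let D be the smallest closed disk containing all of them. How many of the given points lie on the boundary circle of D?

The minimum enclosing circle is determined by three boundary points: (-4, 6), (6, -4), (-4, -6).
Their circumcentre is (0, 0) with r² = 52.
The farthest remaining point (-2, -6) is at distance² 40 ≤ 52.
The points at distance exactly r from the centre are (-4, 6), (6, -4), (-4, -6) — 3 points.

3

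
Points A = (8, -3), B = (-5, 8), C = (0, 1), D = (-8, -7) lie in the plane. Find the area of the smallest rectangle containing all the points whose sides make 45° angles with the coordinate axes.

In coordinates u = x + y, v = x − y the rectangle is axis-aligned; the map (x,y)→(u,v) scales areas by 2.
u-values: 5, 3, 1, -15; range = 5 − (-15) = 20.
v-values: 11, -13, -1, -1; range = 11 − (-13) = 24.
Area = (20 × 24) / 2 = 240.

240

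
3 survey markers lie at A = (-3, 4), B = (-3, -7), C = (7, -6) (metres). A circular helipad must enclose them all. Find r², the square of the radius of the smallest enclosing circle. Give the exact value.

Side lengths²: AB² = 121, AC² = 200, BC² = 101.
Since AC² = 200 < 121 + 101 = 222, the triangle is acute, so the smallest enclosing circle is the circumcircle.
Circumcentre = (1.5, -1.5), r² = 50.5.

50.5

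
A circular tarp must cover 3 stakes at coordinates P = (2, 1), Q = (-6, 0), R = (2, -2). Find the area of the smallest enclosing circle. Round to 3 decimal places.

54.242

Side lengths²: PQ² = 65, PR² = 9, QR² = 68.
Since QR² = 68 < 65 + 9 = 74, the triangle is acute, so the smallest enclosing circle is the circumcircle.
Circumcentre = (-1.875, -0.5), r² = 17.265625.
Area = π·r² = π·17.265625 ≈ 54.242.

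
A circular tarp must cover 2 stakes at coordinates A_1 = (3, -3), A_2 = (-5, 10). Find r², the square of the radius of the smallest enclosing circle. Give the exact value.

The smallest circle enclosing two points has them as diameter endpoints.
Centre = midpoint = (-1, 3.5); r² = |A_1A_2|²/4 = 233/4 = 58.25.

58.25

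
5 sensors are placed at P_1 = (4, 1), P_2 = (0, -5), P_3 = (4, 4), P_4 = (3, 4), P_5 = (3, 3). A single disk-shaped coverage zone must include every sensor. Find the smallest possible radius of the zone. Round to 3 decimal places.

A smallest enclosing disk is always determined by at most three of the input points on its boundary.
The farthest pair is P_2–P_3 with squared distance 97. The circle on this segment as diameter has centre (2, -0.5) and r² = 97/4 = 24.25.
Check P_1: distance² to centre = 6.25 ≤ 24.25, so it lies inside.
All remaining points lie in this disk, and no smaller disk contains both endpoints, so this is the minimum enclosing circle.
r = √(24.25) ≈ 4.924.

4.924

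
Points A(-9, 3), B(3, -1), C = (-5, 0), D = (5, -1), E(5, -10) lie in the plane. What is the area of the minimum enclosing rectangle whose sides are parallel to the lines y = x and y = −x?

135

In coordinates u = x + y, v = x − y the rectangle is axis-aligned; the map (x,y)→(u,v) scales areas by 2.
u-values: -6, 2, -5, 4, -5; range = 4 − (-6) = 10.
v-values: -12, 4, -5, 6, 15; range = 15 − (-12) = 27.
Area = (10 × 27) / 2 = 135.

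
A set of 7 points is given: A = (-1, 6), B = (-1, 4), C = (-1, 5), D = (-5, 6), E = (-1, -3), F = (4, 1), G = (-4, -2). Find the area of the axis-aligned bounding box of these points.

81

x ranges over [-5, 4], width 9.
y ranges over [-3, 6], height 9.
Area = 9 × 9 = 81.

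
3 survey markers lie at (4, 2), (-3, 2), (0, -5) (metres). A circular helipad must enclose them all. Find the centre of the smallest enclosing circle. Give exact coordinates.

(0.5, -9/14)

Call the three points A, B, C in the order given.
Side lengths²: AB² = 49, AC² = 65, BC² = 58.
Since AC² = 65 < 58 + 49 = 107, the triangle is acute, so the smallest enclosing circle is the circumcircle.
Circumcentre = (0.5, -9/14), r² = 1885/98.
Centre = (0.5, -9/14).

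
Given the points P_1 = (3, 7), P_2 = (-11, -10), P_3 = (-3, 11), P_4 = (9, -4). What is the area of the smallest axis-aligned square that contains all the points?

The bounding box has width 20 and height 21.
An axis-aligned square enclosing the set must have side ≥ max(width, height).
So the minimum side is max(20, 21) = 21.
Area = 21² = 441.

441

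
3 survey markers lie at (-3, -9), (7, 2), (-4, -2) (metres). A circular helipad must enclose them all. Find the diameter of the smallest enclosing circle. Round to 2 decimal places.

Call the three points A, B, C in the order given.
Side lengths²: AB² = 221, AC² = 50, BC² = 137.
Since AB² = 221 ≥ 137 + 50 = 187, the angle opposite AB is not acute, so the smallest enclosing circle has AB as diameter.
Centre = midpoint of AB = (2, -3.5), r² = 221/4 = 55.25.
Diameter = 2r = 2√(55.25) ≈ 14.87.

14.87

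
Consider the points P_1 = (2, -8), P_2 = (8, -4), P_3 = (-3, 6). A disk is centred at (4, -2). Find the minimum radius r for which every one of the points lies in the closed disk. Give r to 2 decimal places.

10.63

The required radius is the distance from (4, -2) to the farthest point.
Squared distances: 40, 20, 113.
Maximum is 113, attained at P_3.
r = √113 ≈ 10.63.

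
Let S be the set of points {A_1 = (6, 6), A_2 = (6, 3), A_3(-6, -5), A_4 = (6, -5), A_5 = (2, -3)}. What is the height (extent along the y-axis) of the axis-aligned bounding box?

max y = 6, min y = -5, so height = 11.

11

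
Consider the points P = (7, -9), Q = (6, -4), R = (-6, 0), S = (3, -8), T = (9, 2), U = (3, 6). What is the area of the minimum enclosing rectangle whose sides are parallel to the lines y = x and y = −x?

In coordinates u = x + y, v = x − y the rectangle is axis-aligned; the map (x,y)→(u,v) scales areas by 2.
u-values: -2, 2, -6, -5, 11, 9; range = 11 − (-6) = 17.
v-values: 16, 10, -6, 11, 7, -3; range = 16 − (-6) = 22.
Area = (17 × 22) / 2 = 187.

187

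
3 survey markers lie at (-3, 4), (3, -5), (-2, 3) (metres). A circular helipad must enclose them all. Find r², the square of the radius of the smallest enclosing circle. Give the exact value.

29.25

Call the three points A, B, C in the order given.
Side lengths²: AB² = 117, AC² = 2, BC² = 89.
Since AB² = 117 ≥ 89 + 2 = 91, the angle opposite AB is not acute, so the smallest enclosing circle has AB as diameter.
Centre = midpoint of AB = (0, -0.5), r² = 117/4 = 29.25.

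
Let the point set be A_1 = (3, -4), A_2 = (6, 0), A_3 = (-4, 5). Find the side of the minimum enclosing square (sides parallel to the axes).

10

The bounding box has width 10 and height 9.
An axis-aligned square enclosing the set must have side ≥ max(width, height).
So the minimum side is max(10, 9) = 10.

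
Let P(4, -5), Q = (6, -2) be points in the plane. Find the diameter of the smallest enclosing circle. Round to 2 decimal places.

The smallest circle enclosing two points has them as diameter endpoints.
Centre = midpoint = (5, -3.5); r² = |PQ|²/4 = 13/4 = 3.25.
Diameter = 2r = 2√(3.25) ≈ 3.61.

3.61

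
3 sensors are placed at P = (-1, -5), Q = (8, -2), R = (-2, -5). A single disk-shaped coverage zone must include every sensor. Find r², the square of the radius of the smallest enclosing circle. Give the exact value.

Side lengths²: PQ² = 90, PR² = 1, QR² = 109.
Since QR² = 109 ≥ 90 + 1 = 91, the angle opposite QR is not acute, so the smallest enclosing circle has QR as diameter.
Centre = midpoint of QR = (3, -3.5), r² = 109/4 = 27.25.

27.25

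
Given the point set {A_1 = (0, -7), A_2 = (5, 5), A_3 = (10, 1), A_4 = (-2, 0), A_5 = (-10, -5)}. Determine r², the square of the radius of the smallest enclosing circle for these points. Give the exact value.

The farthest pair is A_3–A_5 with squared distance 436. The circle on this segment as diameter has centre (0, -2) and r² = 436/4 = 109.
Check A_1: distance² to centre = 25 ≤ 109, so it lies inside.
All remaining points lie in this disk, and no smaller disk contains both endpoints, so this is the minimum enclosing circle.

109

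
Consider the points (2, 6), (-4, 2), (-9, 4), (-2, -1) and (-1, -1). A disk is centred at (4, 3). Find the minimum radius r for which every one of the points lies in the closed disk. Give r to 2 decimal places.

13.04

The required radius is the distance from (4, 3) to the farthest point.
Squared distances: 13, 65, 170, 52, 41.
Maximum is 170, attained at (-9, 4).
r = √170 ≈ 13.04.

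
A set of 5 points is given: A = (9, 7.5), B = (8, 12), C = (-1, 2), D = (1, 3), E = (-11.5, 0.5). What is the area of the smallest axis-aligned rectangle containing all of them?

x ranges over [-11.5, 9], width 20.5.
y ranges over [0.5, 12], height 11.5.
Area = 20.5 × 11.5 = 235.75.

235.75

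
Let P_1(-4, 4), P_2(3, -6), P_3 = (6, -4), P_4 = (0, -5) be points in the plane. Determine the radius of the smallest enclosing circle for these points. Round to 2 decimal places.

6.40

The farthest pair is P_1–P_3 with squared distance 164. The circle on this segment as diameter has centre (1, 0) and r² = 164/4 = 41.
Check P_2: distance² to centre = 40 ≤ 41, so it lies inside.
All remaining points lie in this disk, and no smaller disk contains both endpoints, so this is the minimum enclosing circle.
r = √41 ≈ 6.40.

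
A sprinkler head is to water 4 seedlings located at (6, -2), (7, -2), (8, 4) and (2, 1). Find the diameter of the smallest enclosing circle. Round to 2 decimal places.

7.21

By Welzl's lemma the MEC is supported by two points (diametrically opposite) or three points (on a circumcircle).
The minimum enclosing circle is determined by three boundary points: (7, -2), (8, 4), (2, 1).
Their circumcentre is (123/22, 29/22) with r² = 3145/242.
The farthest remaining point (6, -2) is at distance² 2705/242 ≤ 3145/242.
Diameter = 2r = 2√(3145/242) ≈ 7.21.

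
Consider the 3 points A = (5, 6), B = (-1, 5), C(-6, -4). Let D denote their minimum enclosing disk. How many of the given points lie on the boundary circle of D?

2

Side lengths²: AB² = 37, AC² = 221, BC² = 106.
Since AC² = 221 ≥ 106 + 37 = 143, the angle opposite AC is not acute, so the smallest enclosing circle has AC as diameter.
Centre = midpoint of AC = (-0.5, 1), r² = 221/4 = 55.25.
The points at distance exactly r from the centre are A, C — 2 points.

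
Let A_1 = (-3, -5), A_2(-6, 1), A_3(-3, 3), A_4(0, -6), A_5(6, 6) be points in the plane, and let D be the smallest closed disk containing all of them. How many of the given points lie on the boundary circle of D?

3

The minimum enclosing circle of a finite set is fixed by two of the points (as a diameter) or three (as a circumcircle).
The minimum enclosing circle is determined by three boundary points: A_1, A_2, A_5.
Their circumcentre is (65/58, 47/58) with r² = 85345/1682.
The farthest remaining point A_4 is at distance² 80125/1682 ≤ 85345/1682.
The points at distance exactly r from the centre are A_1, A_2, A_5 — 3 points.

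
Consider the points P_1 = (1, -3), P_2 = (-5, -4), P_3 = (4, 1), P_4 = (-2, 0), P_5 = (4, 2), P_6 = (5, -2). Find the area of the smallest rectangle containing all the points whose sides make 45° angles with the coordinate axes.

In coordinates u = x + y, v = x − y the rectangle is axis-aligned; the map (x,y)→(u,v) scales areas by 2.
u-values: -2, -9, 5, -2, 6, 3; range = 6 − (-9) = 15.
v-values: 4, -1, 3, -2, 2, 7; range = 7 − (-2) = 9.
Area = (15 × 9) / 2 = 67.5.

67.5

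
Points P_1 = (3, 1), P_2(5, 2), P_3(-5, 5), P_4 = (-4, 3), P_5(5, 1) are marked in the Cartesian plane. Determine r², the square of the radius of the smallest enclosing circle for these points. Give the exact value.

29

By Welzl's lemma the MEC is supported by two points (diametrically opposite) or three points (on a circumcircle).
The farthest pair is P_3–P_5 with squared distance 116. The circle on this segment as diameter has centre (0, 3) and r² = 116/4 = 29.
Check P_1: distance² to centre = 13 ≤ 29, so it lies inside.
All remaining points lie in this disk, and no smaller disk contains both endpoints, so this is the minimum enclosing circle.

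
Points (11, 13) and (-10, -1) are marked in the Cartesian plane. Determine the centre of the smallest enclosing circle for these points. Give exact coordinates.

(0.5, 6)

The smallest circle enclosing two points has them as diameter endpoints.
Centre = midpoint = (0.5, 6); r² = |(11, 13)−(-10, -1)|²/4 = 637/4 = 159.25.
Centre = (0.5, 6).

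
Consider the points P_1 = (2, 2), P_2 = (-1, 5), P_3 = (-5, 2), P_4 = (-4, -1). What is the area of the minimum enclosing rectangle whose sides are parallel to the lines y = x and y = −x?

In coordinates u = x + y, v = x − y the rectangle is axis-aligned; the map (x,y)→(u,v) scales areas by 2.
u-values: 4, 4, -3, -5; range = 4 − (-5) = 9.
v-values: 0, -6, -7, -3; range = 0 − (-7) = 7.
Area = (9 × 7) / 2 = 31.5.

31.5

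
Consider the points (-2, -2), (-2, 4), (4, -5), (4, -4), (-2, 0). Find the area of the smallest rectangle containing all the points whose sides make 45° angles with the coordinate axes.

45

In coordinates u = x + y, v = x − y the rectangle is axis-aligned; the map (x,y)→(u,v) scales areas by 2.
u-values: -4, 2, -1, 0, -2; range = 2 − (-4) = 6.
v-values: 0, -6, 9, 8, -2; range = 9 − (-6) = 15.
Area = (6 × 15) / 2 = 45.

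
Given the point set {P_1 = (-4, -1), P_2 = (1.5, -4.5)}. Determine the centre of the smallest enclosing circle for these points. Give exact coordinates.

(-1.25, -2.75)

The smallest circle enclosing two points has them as diameter endpoints.
Centre = midpoint = (-1.25, -2.75); r² = |P_1P_2|²/4 = 42.5/4 = 10.625.
Centre = (-1.25, -2.75).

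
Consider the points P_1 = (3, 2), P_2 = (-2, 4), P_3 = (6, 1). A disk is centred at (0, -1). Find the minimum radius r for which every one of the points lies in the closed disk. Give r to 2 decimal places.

6.32

The required radius is the distance from (0, -1) to the farthest point.
Squared distances: 18, 29, 40.
Maximum is 40, attained at P_3.
r = √40 ≈ 6.32.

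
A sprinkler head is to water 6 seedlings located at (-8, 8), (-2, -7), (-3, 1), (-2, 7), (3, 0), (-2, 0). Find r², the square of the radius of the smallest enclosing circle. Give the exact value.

The minimum enclosing circle of a finite set is fixed by two of the points (as a diameter) or three (as a circumcircle).
The farthest pair is (-8, 8)–(-2, -7) with squared distance 261. The circle on this segment as diameter has centre (-5, 0.5) and r² = 261/4 = 65.25.
Check (-3, 1): distance² to centre = 4.25 ≤ 65.25, so it lies inside.
All remaining points lie in this disk, and no smaller disk contains both endpoints, so this is the minimum enclosing circle.

65.25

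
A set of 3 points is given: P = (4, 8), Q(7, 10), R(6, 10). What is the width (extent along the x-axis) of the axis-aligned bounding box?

3

max x = 7, min x = 4, so width = 3.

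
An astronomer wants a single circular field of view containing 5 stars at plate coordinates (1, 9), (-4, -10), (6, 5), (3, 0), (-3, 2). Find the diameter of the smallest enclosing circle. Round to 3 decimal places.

By Welzl's lemma the MEC is supported by two points (diametrically opposite) or three points (on a circumcircle).
The farthest pair is (1, 9)–(-4, -10) with squared distance 386. The circle on this segment as diameter has centre (-1.5, -0.5) and r² = 386/4 = 96.5.
Check (6, 5): distance² to centre = 86.5 ≤ 96.5, so it lies inside.
All remaining points lie in this disk, and no smaller disk contains both endpoints, so this is the minimum enclosing circle.
Diameter = 2r = 2√(96.5) ≈ 19.647.

19.647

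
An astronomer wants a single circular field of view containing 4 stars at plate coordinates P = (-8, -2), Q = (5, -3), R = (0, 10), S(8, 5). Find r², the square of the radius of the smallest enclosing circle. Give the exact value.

76.25

By Welzl's lemma the MEC is supported by two points (diametrically opposite) or three points (on a circumcircle).
The farthest pair is P–S with squared distance 305. The circle on this segment as diameter has centre (0, 1.5) and r² = 305/4 = 76.25.
Check Q: distance² to centre = 45.25 ≤ 76.25, so it lies inside.
All remaining points lie in this disk, and no smaller disk contains both endpoints, so this is the minimum enclosing circle.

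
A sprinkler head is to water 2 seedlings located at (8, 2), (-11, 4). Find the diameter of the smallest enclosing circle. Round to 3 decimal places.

The smallest circle enclosing two points has them as diameter endpoints.
Centre = midpoint = (-1.5, 3); r² = |(8, 2)−(-11, 4)|²/4 = 365/4 = 91.25.
Diameter = 2r = 2√(91.25) ≈ 19.105.

19.105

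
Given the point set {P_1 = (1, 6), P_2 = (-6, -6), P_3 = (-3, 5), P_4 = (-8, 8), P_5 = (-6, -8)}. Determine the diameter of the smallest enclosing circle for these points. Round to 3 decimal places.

16.621

A smallest enclosing disk is always determined by at most three of the input points on its boundary.
The minimum enclosing circle is determined by three boundary points: P_1, P_4, P_5.
Their circumcentre is (-5, 0.25) with r² = 69.0625.
The farthest remaining point P_2 is at distance² 40.0625 ≤ 69.0625.
Diameter = 2r = 2√(69.0625) ≈ 16.621.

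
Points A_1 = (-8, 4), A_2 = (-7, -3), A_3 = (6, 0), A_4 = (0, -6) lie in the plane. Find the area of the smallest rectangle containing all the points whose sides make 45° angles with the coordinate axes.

144

In coordinates u = x + y, v = x − y the rectangle is axis-aligned; the map (x,y)→(u,v) scales areas by 2.
u-values: -4, -10, 6, -6; range = 6 − (-10) = 16.
v-values: -12, -4, 6, 6; range = 6 − (-12) = 18.
Area = (16 × 18) / 2 = 144.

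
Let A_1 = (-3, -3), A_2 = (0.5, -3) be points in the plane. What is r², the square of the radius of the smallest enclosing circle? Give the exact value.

3.0625

The smallest circle enclosing two points has them as diameter endpoints.
Centre = midpoint = (-1.25, -3); r² = |A_1A_2|²/4 = 12.25/4 = 3.0625.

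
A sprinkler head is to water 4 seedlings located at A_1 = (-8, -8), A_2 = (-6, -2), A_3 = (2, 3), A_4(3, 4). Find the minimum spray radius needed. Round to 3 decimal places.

A smallest enclosing disk is always determined by at most three of the input points on its boundary.
The farthest pair is A_1–A_4 with squared distance 265. The circle on this segment as diameter has centre (-2.5, -2) and r² = 265/4 = 66.25.
Check A_2: distance² to centre = 12.25 ≤ 66.25, so it lies inside.
All remaining points lie in this disk, and no smaller disk contains both endpoints, so this is the minimum enclosing circle.
r = √(66.25) ≈ 8.139.

8.139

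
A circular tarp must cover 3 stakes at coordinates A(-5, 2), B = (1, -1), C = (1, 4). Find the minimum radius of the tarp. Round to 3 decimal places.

Side lengths²: AB² = 45, AC² = 40, BC² = 25.
Since AB² = 45 < 40 + 25 = 65, the triangle is acute, so the smallest enclosing circle is the circumcircle.
Circumcentre = (-1.5, 1.5), r² = 12.5.
r = √(12.5) ≈ 3.536.

3.536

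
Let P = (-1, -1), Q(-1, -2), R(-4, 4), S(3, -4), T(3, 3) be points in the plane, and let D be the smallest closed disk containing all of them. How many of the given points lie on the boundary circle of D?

The minimum enclosing circle of a finite set is fixed by two of the points (as a diameter) or three (as a circumcircle).
The farthest pair is R–S with squared distance 113. The circle on this segment as diameter has centre (-0.5, 0) and r² = 113/4 = 28.25.
Check P: distance² to centre = 1.25 ≤ 28.25, so it lies inside.
All remaining points lie in this disk, and no smaller disk contains both endpoints, so this is the minimum enclosing circle.
The points at distance exactly r from the centre are R, S — 2 points.

2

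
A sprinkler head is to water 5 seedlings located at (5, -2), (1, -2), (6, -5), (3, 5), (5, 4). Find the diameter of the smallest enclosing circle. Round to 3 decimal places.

10.440

A smallest enclosing disk is always determined by at most three of the input points on its boundary.
The farthest pair is (6, -5)–(3, 5) with squared distance 109. The circle on this segment as diameter has centre (4.5, 0) and r² = 109/4 = 27.25.
Check (5, -2): distance² to centre = 4.25 ≤ 27.25, so it lies inside.
All remaining points lie in this disk, and no smaller disk contains both endpoints, so this is the minimum enclosing circle.
Diameter = 2r = 2√(27.25) ≈ 10.440.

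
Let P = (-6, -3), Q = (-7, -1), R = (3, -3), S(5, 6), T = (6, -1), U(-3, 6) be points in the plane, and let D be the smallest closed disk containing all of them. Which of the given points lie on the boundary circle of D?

P, S

A smallest enclosing disk is always determined by at most three of the input points on its boundary.
The farthest pair is P–S with squared distance 202. The circle on this segment as diameter has centre (-0.5, 1.5) and r² = 202/4 = 50.5.
Check Q: distance² to centre = 48.5 ≤ 50.5, so it lies inside.
All remaining points lie in this disk, and no smaller disk contains both endpoints, so this is the minimum enclosing circle.
The points at distance exactly r from the centre are P, S — 2 points.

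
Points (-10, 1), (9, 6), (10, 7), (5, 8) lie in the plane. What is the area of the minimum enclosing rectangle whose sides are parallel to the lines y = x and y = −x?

182

In coordinates u = x + y, v = x − y the rectangle is axis-aligned; the map (x,y)→(u,v) scales areas by 2.
u-values: -9, 15, 17, 13; range = 17 − (-9) = 26.
v-values: -11, 3, 3, -3; range = 3 − (-11) = 14.
Area = (26 × 14) / 2 = 182.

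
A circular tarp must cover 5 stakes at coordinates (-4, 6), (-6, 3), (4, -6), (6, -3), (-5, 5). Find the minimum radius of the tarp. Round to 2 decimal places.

7.21

A smallest enclosing disk is always determined by at most three of the input points on its boundary.
The farthest pair is (-4, 6)–(4, -6) with squared distance 208. The circle on this segment as diameter has centre (0, 0) and r² = 208/4 = 52.
Check (-6, 3): distance² to centre = 45 ≤ 52, so it lies inside.
All remaining points lie in this disk, and no smaller disk contains both endpoints, so this is the minimum enclosing circle.
r = √52 ≈ 7.21.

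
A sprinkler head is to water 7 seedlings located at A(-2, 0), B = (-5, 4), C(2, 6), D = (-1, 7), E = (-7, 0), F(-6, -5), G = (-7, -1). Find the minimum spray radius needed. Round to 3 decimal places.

By Welzl's lemma the MEC is supported by two points (diametrically opposite) or three points (on a circumcircle).
The farthest pair is C–F with squared distance 185. The circle on this segment as diameter has centre (-2, 0.5) and r² = 185/4 = 46.25.
Check A: distance² to centre = 0.25 ≤ 46.25, so it lies inside.
All remaining points lie in this disk, and no smaller disk contains both endpoints, so this is the minimum enclosing circle.
r = √(46.25) ≈ 6.801.

6.801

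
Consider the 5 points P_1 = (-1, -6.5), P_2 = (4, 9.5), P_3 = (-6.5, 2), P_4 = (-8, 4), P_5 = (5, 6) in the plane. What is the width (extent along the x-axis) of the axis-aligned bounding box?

13

max x = 5, min x = -8, so width = 13.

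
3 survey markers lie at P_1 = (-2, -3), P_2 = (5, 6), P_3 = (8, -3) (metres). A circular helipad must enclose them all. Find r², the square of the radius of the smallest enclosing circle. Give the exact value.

325/9

Side lengths²: P_1P_2² = 130, P_1P_3² = 100, P_2P_3² = 90.
Since P_1P_2² = 130 < 100 + 90 = 190, the triangle is acute, so the smallest enclosing circle is the circumcircle.
Circumcentre = (3, 1/3), r² = 325/9.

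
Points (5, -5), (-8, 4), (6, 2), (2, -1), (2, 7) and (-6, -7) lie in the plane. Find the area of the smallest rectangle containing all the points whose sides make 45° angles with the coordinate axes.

242

In coordinates u = x + y, v = x − y the rectangle is axis-aligned; the map (x,y)→(u,v) scales areas by 2.
u-values: 0, -4, 8, 1, 9, -13; range = 9 − (-13) = 22.
v-values: 10, -12, 4, 3, -5, 1; range = 10 − (-12) = 22.
Area = (22 × 22) / 2 = 242.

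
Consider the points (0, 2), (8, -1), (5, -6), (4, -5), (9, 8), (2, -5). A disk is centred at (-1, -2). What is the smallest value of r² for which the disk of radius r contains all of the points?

The required radius is the distance from (-1, -2) to the farthest point.
Squared distances: 17, 82, 52, 34, 200, 18.
Maximum is 200, attained at (9, 8).

200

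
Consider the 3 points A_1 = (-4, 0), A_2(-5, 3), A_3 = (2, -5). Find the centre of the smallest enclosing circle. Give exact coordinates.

(-1.5, -1)

Side lengths²: A_1A_2² = 10, A_1A_3² = 61, A_2A_3² = 113.
Since A_2A_3² = 113 ≥ 61 + 10 = 71, the angle opposite A_2A_3 is not acute, so the smallest enclosing circle has A_2A_3 as diameter.
Centre = midpoint of A_2A_3 = (-1.5, -1), r² = 113/4 = 28.25.
Centre = (-1.5, -1).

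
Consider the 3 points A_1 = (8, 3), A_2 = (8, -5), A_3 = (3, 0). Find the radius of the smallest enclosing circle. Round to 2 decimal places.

4.12

Side lengths²: A_1A_2² = 64, A_1A_3² = 34, A_2A_3² = 50.
Since A_1A_2² = 64 < 50 + 34 = 84, the triangle is acute, so the smallest enclosing circle is the circumcircle.
Circumcentre = (7, -1), r² = 17.
r = √17 ≈ 4.12.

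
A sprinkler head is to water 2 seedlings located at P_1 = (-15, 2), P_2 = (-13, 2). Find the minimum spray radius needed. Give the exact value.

The smallest circle enclosing two points has them as diameter endpoints.
Centre = midpoint = (-14, 2); r² = |P_1P_2|²/4 = 4/4 = 1.
r = √1 = 1.

1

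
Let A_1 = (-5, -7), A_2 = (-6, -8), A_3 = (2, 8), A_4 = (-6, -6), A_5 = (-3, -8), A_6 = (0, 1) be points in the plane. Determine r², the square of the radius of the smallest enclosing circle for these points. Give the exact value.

A smallest enclosing disk is always determined by at most three of the input points on its boundary.
The farthest pair is A_2–A_3 with squared distance 320. The circle on this segment as diameter has centre (-2, 0) and r² = 320/4 = 80.
Check A_1: distance² to centre = 58 ≤ 80, so it lies inside.
All remaining points lie in this disk, and no smaller disk contains both endpoints, so this is the minimum enclosing circle.

80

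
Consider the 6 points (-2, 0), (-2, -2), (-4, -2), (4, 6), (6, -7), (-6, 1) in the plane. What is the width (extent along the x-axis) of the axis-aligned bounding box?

max x = 6, min x = -6, so width = 12.

12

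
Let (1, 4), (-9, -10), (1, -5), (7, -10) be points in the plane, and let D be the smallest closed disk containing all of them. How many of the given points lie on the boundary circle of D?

A smallest enclosing disk is always determined by at most three of the input points on its boundary.
The minimum enclosing circle is determined by three boundary points: (1, 4), (-9, -10), (7, -10).
Their circumcentre is (-1, -36/7) with r² = 4292/49.
The farthest remaining point (1, -5) is at distance² 197/49 ≤ 4292/49.
The points at distance exactly r from the centre are (1, 4), (-9, -10), (7, -10) — 3 points.

3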